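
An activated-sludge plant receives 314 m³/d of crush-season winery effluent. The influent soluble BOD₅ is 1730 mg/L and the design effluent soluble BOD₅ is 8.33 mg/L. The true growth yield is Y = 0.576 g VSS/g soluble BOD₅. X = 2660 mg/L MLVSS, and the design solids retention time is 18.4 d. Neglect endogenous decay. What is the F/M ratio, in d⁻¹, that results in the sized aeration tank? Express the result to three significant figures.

Biomass mass balance (decay neglected): V·X = Y·Q·(S₀ − S)·θ_c, so V = 0.576 × 314 × (1730 − 8.33) × 18.4 / 2660 = 2154 m³.
Food-to-microorganism ratio F/M = Q S₀ / (V X) = 314 × 1730 / (2154 × 2660) = 0.09481 d⁻¹.

F/M ≈ 0.0948 d⁻¹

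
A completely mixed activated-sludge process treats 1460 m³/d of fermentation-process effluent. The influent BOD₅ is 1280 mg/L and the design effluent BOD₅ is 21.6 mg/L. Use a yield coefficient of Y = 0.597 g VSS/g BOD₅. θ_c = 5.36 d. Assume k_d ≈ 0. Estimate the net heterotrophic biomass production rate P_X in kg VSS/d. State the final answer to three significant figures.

P_X ≈ 1100 kg VSS/d

No decay correction is needed, so Y_obs = Y = 0.597.
ΔS = 1280 − 21.6 = 1258 mg/L, so the substrate removal rate is 1460 × 1258/1000 = 1837 kg BOD₅/d.
Net biomass production P_X = Y_obs × Q·(S₀ − S) = 0.5970 × 1837 = 1097 kg VSS/d.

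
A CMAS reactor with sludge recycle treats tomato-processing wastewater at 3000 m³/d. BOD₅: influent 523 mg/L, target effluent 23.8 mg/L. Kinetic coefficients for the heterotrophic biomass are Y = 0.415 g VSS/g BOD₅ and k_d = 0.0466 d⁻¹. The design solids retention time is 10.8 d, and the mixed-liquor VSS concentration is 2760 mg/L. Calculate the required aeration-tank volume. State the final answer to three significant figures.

Rearranging the biomass balance for a CMAS with decay, V = Y·Q·ΔS·θ_c / [X·(1+k_d θ_c)] = 0.415 × 3000 × (523 − 23.8) × 10.8 / [2760 × (1 + 0.0466 × 10.8)] = 6.71×10^6 / 4149 = 1618 m³.

V ≈ 1620 m³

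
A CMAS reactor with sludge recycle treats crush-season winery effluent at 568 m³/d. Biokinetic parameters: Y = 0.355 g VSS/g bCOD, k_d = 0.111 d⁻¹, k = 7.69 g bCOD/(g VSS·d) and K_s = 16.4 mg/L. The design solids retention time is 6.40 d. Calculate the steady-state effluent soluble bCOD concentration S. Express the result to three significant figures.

For a completely mixed reactor with recycle the Lawrence–McCarty relation gives S = K_s·(1 + k_d·θ_c) / [θ_c·(Y·k − k_d) − 1] = 16.4 × (1 + 0.111 × 6.40) / [6.40 × (0.355 × 7.69 − 0.111) − 1] = 28.05 / 15.76 = 1.780 mg/L.

S ≈ 1.78 mg/L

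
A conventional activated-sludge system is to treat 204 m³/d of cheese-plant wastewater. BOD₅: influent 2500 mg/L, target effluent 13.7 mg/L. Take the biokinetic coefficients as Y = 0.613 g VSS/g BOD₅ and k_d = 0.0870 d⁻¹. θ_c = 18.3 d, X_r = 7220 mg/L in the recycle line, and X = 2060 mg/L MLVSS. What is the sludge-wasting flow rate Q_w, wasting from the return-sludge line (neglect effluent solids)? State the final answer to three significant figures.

Q_w ≈ 16.6 m³/d

Rearranging the biomass balance for a CMAS with decay, V = Y·Q·ΔS·θ_c / [X·(1+k_d θ_c)] = 0.613 × 204 × (2500 − 13.7) × 18.3 / [2060 × (1 + 0.0870 × 18.3)] = 5.69×10^6 / 5340 = 1066 m³.
Q_w = (V·X)/(θ_c X_r) = 1066 × 2060 / (18.3 × 7220) = 16.61 m³/d.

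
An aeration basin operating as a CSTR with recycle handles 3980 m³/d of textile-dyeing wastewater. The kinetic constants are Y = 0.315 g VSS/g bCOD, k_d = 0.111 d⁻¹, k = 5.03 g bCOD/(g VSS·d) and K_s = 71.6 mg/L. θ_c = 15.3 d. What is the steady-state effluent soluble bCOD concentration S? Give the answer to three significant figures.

S ≈ 8.97 mg/L

For a completely mixed reactor with recycle the Lawrence–McCarty relation gives S = K_s·(1 + k_d·θ_c) / [θ_c·(Y·k − k_d) − 1] = 71.6 × (1 + 0.111 × 15.3) / [15.3 × (0.315 × 5.03 − 0.111) − 1] = 193.2 / 21.54 = 8.968 mg/L.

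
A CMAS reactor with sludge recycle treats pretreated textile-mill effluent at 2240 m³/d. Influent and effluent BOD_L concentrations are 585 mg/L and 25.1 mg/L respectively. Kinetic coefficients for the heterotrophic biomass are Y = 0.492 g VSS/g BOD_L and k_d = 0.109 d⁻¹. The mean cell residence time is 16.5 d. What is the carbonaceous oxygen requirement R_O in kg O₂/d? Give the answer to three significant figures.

Correct the yield for decay: Y_obs = Y/(1 + k_d θ_c) = 0.492 / (1 + 0.109 × 16.5) = 0.492 / 2.798 = 0.1758.
ΔS = 585 − 25.1 = 559.9 mg/L, so the substrate removal rate is 2240 × 559.9/1000 = 1254 kg BOD_L/d.
P_X = Y_obs·Q·(S₀ − S) = 0.1758 × 1254 = 220.5 kg VSS/d.
R_O = Q·ΔS − 1.42 P_X = 1254 − 313.1 = 941.1 kg O₂/d.

R_O ≈ 941 kg O₂/d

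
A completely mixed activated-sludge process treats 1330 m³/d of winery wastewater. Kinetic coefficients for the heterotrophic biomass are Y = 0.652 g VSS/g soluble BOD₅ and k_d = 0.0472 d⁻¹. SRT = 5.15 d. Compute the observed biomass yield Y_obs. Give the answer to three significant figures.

Correct the yield for decay: Y_obs = Y/(1 + k_d θ_c) = 0.652 / (1 + 0.0472 × 5.15) = 0.652 / 1.243 = 0.5245.

Y_obs ≈ 0.525 g VSS/g soluble BOD₅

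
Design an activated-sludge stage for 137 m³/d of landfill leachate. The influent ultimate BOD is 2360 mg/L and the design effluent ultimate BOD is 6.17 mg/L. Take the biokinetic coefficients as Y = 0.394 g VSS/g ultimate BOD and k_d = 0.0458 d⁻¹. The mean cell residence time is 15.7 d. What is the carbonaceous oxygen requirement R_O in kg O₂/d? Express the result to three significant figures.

R_O ≈ 218 kg O₂/d

Observed yield with endogenous decay: Y_obs = Y / (1 + k_d·θ_c) = 0.394 / (1 + 0.0458 × 15.7) = 0.394 / 1.719 = 0.2292 g VSS/g ultimate BOD.
Q·(S₀ − S) = 137 × (2360 − 6.17) × 10⁻³ = 322.5 kg/d removed.
Net sludge production P_X = 0.2292 × 322.5 = 73.91 kg VSS/d.
Carbonaceous O₂ demand = substrate oxidised − cell-mass equivalent = 322.5 − 1.42 × 73.91 = 217.5 kg O₂/d.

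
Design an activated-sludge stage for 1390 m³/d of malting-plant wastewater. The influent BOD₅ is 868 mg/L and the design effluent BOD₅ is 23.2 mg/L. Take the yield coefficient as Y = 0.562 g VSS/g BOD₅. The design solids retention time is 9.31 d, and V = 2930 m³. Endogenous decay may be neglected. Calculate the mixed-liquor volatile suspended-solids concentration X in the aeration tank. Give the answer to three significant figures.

X ≈ 2100 mg/L

X = Y·Q·ΔS·θ_c / V = 0.562 × 1390 × (868 − 23.2) × 9.31 / 2930 = 2097 mg/L.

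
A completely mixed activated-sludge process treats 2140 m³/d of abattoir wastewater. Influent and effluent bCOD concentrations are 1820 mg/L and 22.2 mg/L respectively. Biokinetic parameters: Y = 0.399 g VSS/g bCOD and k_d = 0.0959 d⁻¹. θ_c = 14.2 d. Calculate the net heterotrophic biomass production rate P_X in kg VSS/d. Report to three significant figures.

P_X ≈ 650 kg VSS/d

Correct the yield for decay: Y_obs = Y/(1 + k_d θ_c) = 0.399 / (1 + 0.0959 × 14.2) = 0.399 / 2.362 = 0.1689.
Mass of bCOD removed per day: Q(S₀ − S) = 2140 × 1798 g/m³ = 3847 kg/d.
Net biomass production P_X = Y_obs × Q·(S₀ − S) = 0.1689 × 3847 = 650.0 kg VSS/d.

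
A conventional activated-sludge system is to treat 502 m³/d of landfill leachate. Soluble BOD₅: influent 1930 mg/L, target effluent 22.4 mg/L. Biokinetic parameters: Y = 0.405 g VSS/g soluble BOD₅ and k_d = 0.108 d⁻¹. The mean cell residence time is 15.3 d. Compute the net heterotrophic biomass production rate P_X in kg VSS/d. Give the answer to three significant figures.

Correct the yield for decay: Y_obs = Y/(1 + k_d θ_c) = 0.405 / (1 + 0.108 × 15.3) = 0.405 / 2.652 = 0.1527.
Substrate removed = Q·(S₀ − S) = 502 m³/d × (1930 − 22.4) g/m³ = 9.58×10^5 g/d = 957.6 kg/d.
Net biomass production P_X = Y_obs × Q·(S₀ − S) = 0.1527 × 957.6 = 146.2 kg VSS/d.

P_X ≈ 146 kg VSS/d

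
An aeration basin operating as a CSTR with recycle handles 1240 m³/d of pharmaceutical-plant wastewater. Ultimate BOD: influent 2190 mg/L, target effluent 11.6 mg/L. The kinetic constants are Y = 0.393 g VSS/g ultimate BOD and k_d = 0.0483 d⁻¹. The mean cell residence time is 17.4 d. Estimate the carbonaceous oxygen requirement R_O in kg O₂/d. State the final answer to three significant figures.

The observed yield is Y_obs = Y/(1 + k_d·θ_c) = 0.393 / (1 + 0.0483 × 17.4) = 0.393 / 1.840 = 0.2135 g VSS per g ultimate BOD removed.
Mass of ultimate BOD removed per day: Q(S₀ − S) = 1240 × 2178 g/m³ = 2701 kg/d.
P_X = Y_obs·Q·(S₀ − S) = 0.2135 × 2701 = 576.8 kg VSS/d.
R_O = Q·(S₀ − S) − 1.42·P_X = 2701 − 1.42 × 576.8 = 1882 kg O₂/d.

R_O ≈ 1880 kg O₂/d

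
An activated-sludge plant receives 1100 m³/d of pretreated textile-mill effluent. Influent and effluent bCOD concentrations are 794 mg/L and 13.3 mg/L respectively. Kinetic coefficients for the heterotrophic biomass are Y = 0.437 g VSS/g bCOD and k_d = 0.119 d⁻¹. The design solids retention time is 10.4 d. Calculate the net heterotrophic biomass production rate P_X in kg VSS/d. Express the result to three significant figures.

Correct the yield for decay: Y_obs = Y/(1 + k_d θ_c) = 0.437 / (1 + 0.119 × 10.4) = 0.437 / 2.238 = 0.1953.
Q·(S₀ − S) = 1100 × (794 − 13.3) × 10⁻³ = 858.8 kg/d removed.
So the net sludge growth is P_X = 0.1953 × 858.8 = 167.7 kg VSS/d.

P_X ≈ 168 kg VSS/d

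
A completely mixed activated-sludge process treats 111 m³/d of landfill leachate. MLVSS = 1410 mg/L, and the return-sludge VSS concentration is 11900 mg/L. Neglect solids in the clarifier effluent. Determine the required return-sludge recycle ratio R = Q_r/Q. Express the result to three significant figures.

R = Q_r/Q = X/(X_r − X) = 1410 / (11900 − 1410) = 0.1344.

R ≈ 0.134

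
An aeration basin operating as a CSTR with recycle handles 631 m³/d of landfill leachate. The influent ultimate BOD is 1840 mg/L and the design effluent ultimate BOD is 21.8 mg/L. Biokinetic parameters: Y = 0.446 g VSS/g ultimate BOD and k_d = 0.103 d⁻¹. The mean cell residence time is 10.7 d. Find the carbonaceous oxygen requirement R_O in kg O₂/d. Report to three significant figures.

R_O ≈ 802 kg O₂/d

Y_obs = Y / (1 + k_d θ_c) = 0.446 / (1 + 0.103 × 10.7) = 0.446 / 2.102 = 0.2122.
Q·(S₀ − S) = 631 × (1840 − 21.8) × 10⁻³ = 1147 kg/d removed.
Net sludge production P_X = 0.2122 × 1147 = 243.4 kg VSS/d.
R_O = Q·ΔS − 1.42 P_X = 1147 − 345.7 = 801.6 kg O₂/d.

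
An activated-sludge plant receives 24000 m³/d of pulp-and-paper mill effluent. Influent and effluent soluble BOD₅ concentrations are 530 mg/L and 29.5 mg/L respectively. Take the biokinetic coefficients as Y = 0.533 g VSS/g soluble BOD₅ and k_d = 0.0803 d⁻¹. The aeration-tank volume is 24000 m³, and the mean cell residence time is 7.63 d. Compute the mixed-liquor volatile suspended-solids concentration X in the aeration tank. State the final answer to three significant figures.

X ≈ 1260 mg/L

X = Y·Q·ΔS·θ_c / [V·(1 + k_d θ_c)] = 0.533 × 24000 × (530 − 29.5) × 7.63 / [24000 × (1 + 0.0803 × 7.63)] = 1262 mg/L.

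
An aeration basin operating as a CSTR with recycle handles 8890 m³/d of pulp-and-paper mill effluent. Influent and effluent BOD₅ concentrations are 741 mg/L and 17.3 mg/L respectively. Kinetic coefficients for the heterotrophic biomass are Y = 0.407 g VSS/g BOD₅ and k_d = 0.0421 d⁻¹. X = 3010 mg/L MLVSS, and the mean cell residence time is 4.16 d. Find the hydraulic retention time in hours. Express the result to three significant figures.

τ ≈ 8.31 h

Rearranging the biomass balance for a CMAS with decay, V = Y·Q·ΔS·θ_c / [X·(1+k_d θ_c)] = 0.407 × 8890 × (741 − 17.3) × 4.16 / [3010 × (1 + 0.0421 × 4.16)] = 1.09×10^7 / 3537 = 3080 m³.
τ = V/Q = 3080/8890 = 0.3464 d, or 8.314 h.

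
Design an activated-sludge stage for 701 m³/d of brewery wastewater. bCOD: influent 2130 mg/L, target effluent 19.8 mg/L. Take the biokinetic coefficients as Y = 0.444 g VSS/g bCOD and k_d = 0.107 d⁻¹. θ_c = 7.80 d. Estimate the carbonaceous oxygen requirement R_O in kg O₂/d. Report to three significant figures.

R_O ≈ 971 kg O₂/d

The observed yield is Y_obs = Y/(1 + k_d·θ_c) = 0.444 / (1 + 0.107 × 7.80) = 0.444 / 1.835 = 0.2420 g VSS per g bCOD removed.
Substrate removed = Q·(S₀ − S) = 701 m³/d × (2130 − 19.8) g/m³ = 1.48×10^6 g/d = 1479 kg/d.
Net sludge production P_X = 0.2420 × 1479 = 358.0 kg VSS/d.
R_O = Q·(S₀ − S) − 1.42·P_X = 1479 − 1.42 × 358.0 = 970.9 kg O₂/d.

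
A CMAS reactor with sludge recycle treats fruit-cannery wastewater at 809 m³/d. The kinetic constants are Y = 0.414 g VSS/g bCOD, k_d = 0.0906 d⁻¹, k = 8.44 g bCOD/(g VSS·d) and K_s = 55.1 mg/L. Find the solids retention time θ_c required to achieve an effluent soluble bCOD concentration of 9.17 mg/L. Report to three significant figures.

Specific growth rate at S = 9.17 mg/L: μ = YkS/(K_s+S) = 0.414·8.44·9.17/(55.1+9.17) = 0.4985 d⁻¹.
θ_c = 1/(μ − k_d) = 1/(0.4985 − 0.0906) = 1/0.4079 = 2.451 d.

θ_c ≈ 2.45 d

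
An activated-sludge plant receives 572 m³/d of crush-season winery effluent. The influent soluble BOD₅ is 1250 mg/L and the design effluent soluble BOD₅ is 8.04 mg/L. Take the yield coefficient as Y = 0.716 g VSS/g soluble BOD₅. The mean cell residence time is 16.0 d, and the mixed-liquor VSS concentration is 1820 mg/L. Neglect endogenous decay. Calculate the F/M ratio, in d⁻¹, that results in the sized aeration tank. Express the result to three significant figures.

F/M ≈ 0.0879 d⁻¹

V·X = Y·Q·ΔS·θ_c gives V = 0.716 × 572 × (1250 − 8.04) × 16.0 / 1820 = 4472 m³.
Food-to-microorganism ratio F/M = Q S₀ / (V X) = 572 × 1250 / (4472 × 1820) = 0.08786 d⁻¹.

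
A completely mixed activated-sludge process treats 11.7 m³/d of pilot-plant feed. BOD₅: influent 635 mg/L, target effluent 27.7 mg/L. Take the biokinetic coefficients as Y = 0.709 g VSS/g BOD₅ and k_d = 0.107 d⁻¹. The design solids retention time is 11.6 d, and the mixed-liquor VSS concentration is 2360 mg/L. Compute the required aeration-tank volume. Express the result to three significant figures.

V ≈ 11.0 m³

Steady-state biomass mass balance: V·X·(1 + k_d·θ_c) = Y·Q·(S₀ − S)·θ_c, so V = 0.709 × 11.7 × (635 − 27.7) × 11.6 / [2360 × (1 + 0.107 × 11.6)] = 5.84×10^4 / 5289 = 11.05 m³.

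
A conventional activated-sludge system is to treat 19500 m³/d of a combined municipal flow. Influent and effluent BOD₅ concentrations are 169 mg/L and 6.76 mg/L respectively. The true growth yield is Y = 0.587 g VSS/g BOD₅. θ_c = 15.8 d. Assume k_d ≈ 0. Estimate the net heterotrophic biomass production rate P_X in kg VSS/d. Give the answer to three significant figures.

No decay correction is needed, so Y_obs = Y = 0.587.
ΔS = 169 − 6.76 = 162.2 mg/L, so the substrate removal rate is 19500 × 162.2/1000 = 3164 kg BOD₅/d.
Biomass produced: P_X = Y_obs·Q·ΔS = 0.5870 × 3164 ≈ 1857 kg VSS/d.

P_X ≈ 1860 kg VSS/d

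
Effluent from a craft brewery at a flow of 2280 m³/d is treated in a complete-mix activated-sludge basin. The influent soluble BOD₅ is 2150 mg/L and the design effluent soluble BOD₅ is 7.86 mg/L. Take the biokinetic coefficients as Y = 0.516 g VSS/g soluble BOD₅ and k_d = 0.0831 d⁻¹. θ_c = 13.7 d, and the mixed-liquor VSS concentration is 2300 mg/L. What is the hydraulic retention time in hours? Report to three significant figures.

Rearranging the biomass balance for a CMAS with decay, V = Y·Q·ΔS·θ_c / [X·(1+k_d θ_c)] = 0.516 × 2280 × (2150 − 7.86) × 13.7 / [2300 × (1 + 0.0831 × 13.7)] = 3.45×10^7 / 4918 = 7020 m³.
τ = V/Q = 7020/2280 = 3.079 d, or 73.89 h.

τ ≈ 73.9 h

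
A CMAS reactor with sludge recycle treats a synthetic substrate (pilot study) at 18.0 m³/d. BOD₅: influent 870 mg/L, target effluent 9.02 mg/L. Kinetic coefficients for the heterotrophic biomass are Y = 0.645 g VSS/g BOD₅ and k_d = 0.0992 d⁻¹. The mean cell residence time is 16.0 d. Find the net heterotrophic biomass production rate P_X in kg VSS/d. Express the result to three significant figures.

P_X ≈ 3.86 kg VSS/d

Y_obs = Y / (1 + k_d θ_c) = 0.645 / (1 + 0.0992 × 16.0) = 0.645 / 2.587 = 0.2493.
Substrate removed = Q·(S₀ − S) = 18.0 m³/d × (870 − 9.02) g/m³ = 1.55×10^4 g/d = 15.50 kg/d.
Net biomass production P_X = Y_obs × Q·(S₀ − S) = 0.2493 × 15.50 = 3.864 kg VSS/d.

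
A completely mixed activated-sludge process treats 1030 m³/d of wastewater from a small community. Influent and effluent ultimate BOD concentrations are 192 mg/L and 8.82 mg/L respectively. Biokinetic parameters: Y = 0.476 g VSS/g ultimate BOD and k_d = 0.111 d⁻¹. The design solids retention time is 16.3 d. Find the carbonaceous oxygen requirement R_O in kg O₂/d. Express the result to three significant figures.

R_O ≈ 143 kg O₂/d

Correct the yield for decay: Y_obs = Y/(1 + k_d θ_c) = 0.476 / (1 + 0.111 × 16.3) = 0.476 / 2.809 = 0.1694.
Substrate removed = Q·(S₀ − S) = 1030 m³/d × (192 − 8.82) g/m³ = 1.89×10^5 g/d = 188.7 kg/d.
Net sludge production P_X = 0.1694 × 188.7 = 31.97 kg VSS/d.
R_O = Q·(S₀ − S) − 1.42·P_X = 188.7 − 1.42 × 31.97 = 143.3 kg O₂/d.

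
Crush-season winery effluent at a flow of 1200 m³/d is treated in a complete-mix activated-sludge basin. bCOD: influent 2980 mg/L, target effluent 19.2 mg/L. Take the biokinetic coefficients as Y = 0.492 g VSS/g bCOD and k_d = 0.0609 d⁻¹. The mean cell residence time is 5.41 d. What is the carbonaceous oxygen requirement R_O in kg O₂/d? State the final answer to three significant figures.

The observed yield is Y_obs = Y/(1 + k_d·θ_c) = 0.492 / (1 + 0.0609 × 5.41) = 0.492 / 1.329 = 0.3701 g VSS per g bCOD removed.
ΔS = 2980 − 19.2 = 2961 mg/L, so the substrate removal rate is 1200 × 2961/1000 = 3553 kg bCOD/d.
Biomass synthesised: P_X = Y_obs × 3553 = 1315 kg VSS/d.
R_O = Q·ΔS − 1.42 P_X = 3553 − 1867 = 1686 kg O₂/d.

R_O ≈ 1690 kg O₂/d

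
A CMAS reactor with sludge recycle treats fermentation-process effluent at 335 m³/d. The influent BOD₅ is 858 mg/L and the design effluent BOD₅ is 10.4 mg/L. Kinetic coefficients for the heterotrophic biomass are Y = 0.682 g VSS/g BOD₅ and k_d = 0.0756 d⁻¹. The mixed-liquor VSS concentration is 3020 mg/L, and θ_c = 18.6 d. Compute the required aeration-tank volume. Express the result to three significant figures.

V ≈ 496 m³

Rearranging the biomass balance for a CMAS with decay, V = Y·Q·ΔS·θ_c / [X·(1+k_d θ_c)] = 0.682 × 335 × (858 − 10.4) × 18.6 / [3020 × (1 + 0.0756 × 18.6)] = 3.6×10^6 / 7267 = 495.7 m³.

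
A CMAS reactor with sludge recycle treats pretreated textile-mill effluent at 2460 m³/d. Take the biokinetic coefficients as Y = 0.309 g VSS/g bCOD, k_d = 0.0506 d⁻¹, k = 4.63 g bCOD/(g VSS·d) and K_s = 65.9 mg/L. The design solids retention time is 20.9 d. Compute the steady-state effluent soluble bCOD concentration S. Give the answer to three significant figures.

S ≈ 4.87 mg/L

From the Monod/SRT balance for a CMAS, S = K_s·(1+k_d θ_c)/[θ_c·(Y k − k_d) − 1] = 65.9 × (1 + 0.0506 × 20.9) / [20.9 × (0.309 × 4.63 − 0.0506) − 1] = 135.6 / 27.84 = 4.870 mg/L.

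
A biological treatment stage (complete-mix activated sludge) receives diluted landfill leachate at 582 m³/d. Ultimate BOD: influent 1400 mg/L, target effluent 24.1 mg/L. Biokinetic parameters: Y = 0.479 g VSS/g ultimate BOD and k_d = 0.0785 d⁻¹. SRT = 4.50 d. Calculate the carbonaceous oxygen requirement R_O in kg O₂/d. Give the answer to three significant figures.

Correct the yield for decay: Y_obs = Y/(1 + k_d θ_c) = 0.479 / (1 + 0.0785 × 4.50) = 0.479 / 1.353 = 0.3540.
ΔS = 1400 − 24.1 = 1376 mg/L, so the substrate removal rate is 582 × 1376/1000 = 800.8 kg ultimate BOD/d.
Biomass synthesised: P_X = Y_obs × 800.8 = 283.4 kg VSS/d.
R_O = Q·ΔS − 1.42 P_X = 800.8 − 402.5 = 398.3 kg O₂/d.

R_O ≈ 398 kg O₂/d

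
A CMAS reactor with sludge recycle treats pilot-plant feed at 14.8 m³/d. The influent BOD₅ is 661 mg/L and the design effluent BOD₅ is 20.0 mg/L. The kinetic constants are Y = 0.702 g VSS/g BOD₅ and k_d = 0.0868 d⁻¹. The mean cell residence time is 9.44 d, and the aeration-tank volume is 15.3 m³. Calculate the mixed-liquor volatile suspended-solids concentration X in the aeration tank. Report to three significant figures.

X ≈ 2260 mg/L

X = Y·Q·ΔS·θ_c / [V·(1 + k_d θ_c)] = 0.702 × 14.8 × (661 − 20.0) × 9.44 / [15.3 × (1 + 0.0868 × 9.44)] = 2258 mg/L.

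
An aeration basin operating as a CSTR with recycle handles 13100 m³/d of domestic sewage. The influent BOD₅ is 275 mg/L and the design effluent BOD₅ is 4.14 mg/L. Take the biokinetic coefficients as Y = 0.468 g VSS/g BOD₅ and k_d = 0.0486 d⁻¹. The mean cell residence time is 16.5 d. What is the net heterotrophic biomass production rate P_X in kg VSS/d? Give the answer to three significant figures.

P_X ≈ 922 kg VSS/d

Observed yield with endogenous decay: Y_obs = Y / (1 + k_d·θ_c) = 0.468 / (1 + 0.0486 × 16.5) = 0.468 / 1.802 = 0.2597 g VSS/g BOD₅.
Substrate removed = Q·(S₀ − S) = 13100 m³/d × (275 − 4.14) g/m³ = 3.55×10^6 g/d = 3548 kg/d.
P_X = Y_obs · Q(S₀ − S) = 0.2597 × 3548 = 921.6 kg VSS/d.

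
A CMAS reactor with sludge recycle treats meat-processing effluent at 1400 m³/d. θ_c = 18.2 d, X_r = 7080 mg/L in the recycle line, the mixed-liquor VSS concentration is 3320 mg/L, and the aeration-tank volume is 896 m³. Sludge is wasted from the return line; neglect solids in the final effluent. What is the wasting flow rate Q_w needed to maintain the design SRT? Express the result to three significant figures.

Q_w ≈ 23.1 m³/d

Wasting from the return line (neglecting effluent solids): Q_w = V·X / (θ_c·X_r) = 896.0 × 3320 / (18.2 × 7080) = 23.09 m³/d.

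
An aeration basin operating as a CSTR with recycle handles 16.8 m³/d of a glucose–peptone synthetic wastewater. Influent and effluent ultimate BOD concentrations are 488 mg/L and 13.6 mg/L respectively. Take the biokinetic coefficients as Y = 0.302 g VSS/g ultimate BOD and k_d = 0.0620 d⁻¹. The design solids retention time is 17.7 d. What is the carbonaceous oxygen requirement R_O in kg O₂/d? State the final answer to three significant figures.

Correct the yield for decay: Y_obs = Y/(1 + k_d θ_c) = 0.302 / (1 + 0.0620 × 17.7) = 0.302 / 2.097 = 0.1440.
Q·(S₀ − S) = 16.8 × (488 − 13.6) × 10⁻³ = 7.970 kg/d removed.
Net sludge production P_X = 0.1440 × 7.970 = 1.148 kg VSS/d.
R_O = Q·ΔS − 1.42 P_X = 7.970 − 1.630 = 6.340 kg O₂/d.

R_O ≈ 6.34 kg O₂/d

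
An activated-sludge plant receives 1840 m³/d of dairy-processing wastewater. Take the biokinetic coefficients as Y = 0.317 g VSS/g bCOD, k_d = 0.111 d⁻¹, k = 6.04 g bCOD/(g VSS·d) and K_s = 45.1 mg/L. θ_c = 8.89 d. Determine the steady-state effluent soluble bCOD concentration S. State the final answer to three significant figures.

S ≈ 5.96 mg/L

Effluent substrate depends only on kinetics and SRT: S = K_s(1 + k_d θ_c) / [θ_c(Yk − k_d) − 1] = 45.1 × (1 + 0.111 × 8.89) / [8.89 × (0.317 × 6.04 − 0.111) − 1] = 89.60 / 15.03 = 5.960 mg/L.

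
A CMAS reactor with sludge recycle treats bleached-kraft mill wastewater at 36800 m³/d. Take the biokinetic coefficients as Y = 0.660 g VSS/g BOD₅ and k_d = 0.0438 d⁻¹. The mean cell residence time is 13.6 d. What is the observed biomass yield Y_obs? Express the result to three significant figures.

The observed yield is Y_obs = Y/(1 + k_d·θ_c) = 0.660 / (1 + 0.0438 × 13.6) = 0.660 / 1.596 = 0.4136 g VSS per g BOD₅ removed.

Y_obs ≈ 0.414 g VSS/g BOD₅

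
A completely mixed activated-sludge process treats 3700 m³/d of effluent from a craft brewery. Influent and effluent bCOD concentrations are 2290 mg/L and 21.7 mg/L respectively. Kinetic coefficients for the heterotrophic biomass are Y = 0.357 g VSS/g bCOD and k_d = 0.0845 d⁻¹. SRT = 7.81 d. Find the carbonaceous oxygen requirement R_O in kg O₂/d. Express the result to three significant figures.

R_O ≈ 5830 kg O₂/d

Correct the yield for decay: Y_obs = Y/(1 + k_d θ_c) = 0.357 / (1 + 0.0845 × 7.81) = 0.357 / 1.660 = 0.2151.
Substrate removed = Q·(S₀ − S) = 3700 m³/d × (2290 − 21.7) g/m³ = 8.39×10^6 g/d = 8393 kg/d.
Biomass synthesised: P_X = Y_obs × 8393 = 1805 kg VSS/d.
R_O = Q·ΔS − 1.42 P_X = 8393 − 2563 = 5830 kg O₂/d.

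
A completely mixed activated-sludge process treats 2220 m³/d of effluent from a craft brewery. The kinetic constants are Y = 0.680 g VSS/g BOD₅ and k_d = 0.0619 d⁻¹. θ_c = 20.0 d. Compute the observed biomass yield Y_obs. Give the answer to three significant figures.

Observed yield with endogenous decay: Y_obs = Y / (1 + k_d·θ_c) = 0.680 / (1 + 0.0619 × 20.0) = 0.680 / 2.238 = 0.3038 g VSS/g BOD₅.

Y_obs ≈ 0.304 g VSS/g BOD₅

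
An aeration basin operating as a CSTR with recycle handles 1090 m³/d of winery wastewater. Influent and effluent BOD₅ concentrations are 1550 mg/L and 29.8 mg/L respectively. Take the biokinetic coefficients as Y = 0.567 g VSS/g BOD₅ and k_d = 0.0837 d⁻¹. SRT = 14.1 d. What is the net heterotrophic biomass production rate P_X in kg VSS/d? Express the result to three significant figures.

Correct the yield for decay: Y_obs = Y/(1 + k_d θ_c) = 0.567 / (1 + 0.0837 × 14.1) = 0.567 / 2.180 = 0.2601.
ΔS = 1550 − 29.8 = 1520 mg/L, so the substrate removal rate is 1090 × 1520/1000 = 1657 kg BOD₅/d.
Net biomass production P_X = Y_obs × Q·(S₀ − S) = 0.2601 × 1657 = 430.9 kg VSS/d.

P_X ≈ 431 kg VSS/d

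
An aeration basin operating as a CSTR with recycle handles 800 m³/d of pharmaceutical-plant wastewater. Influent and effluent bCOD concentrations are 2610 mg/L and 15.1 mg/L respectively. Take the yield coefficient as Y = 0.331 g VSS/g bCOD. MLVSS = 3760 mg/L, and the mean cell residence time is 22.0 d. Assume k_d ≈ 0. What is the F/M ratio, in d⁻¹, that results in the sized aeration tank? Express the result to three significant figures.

V·X = Y·Q·ΔS·θ_c gives V = 0.331 × 800 × (2610 − 15.1) × 22.0 / 3760 = 4020 m³.
F/M = applied load / biomass = Q·S₀/(V·X) = 800 × 2610 / (4020 × 3760) = 0.1381 d⁻¹.

F/M ≈ 0.138 d⁻¹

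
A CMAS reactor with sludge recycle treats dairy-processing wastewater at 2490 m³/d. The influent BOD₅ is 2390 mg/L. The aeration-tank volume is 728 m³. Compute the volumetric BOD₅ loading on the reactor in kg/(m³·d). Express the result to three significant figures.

Applied BOD₅ load per unit volume = Q·S₀/V = (2490 × 2390/1000)/728.0 = 8.175 kg BOD₅·m⁻³·d⁻¹.

L_v ≈ 8.17 kg BOD₅/(m³·d)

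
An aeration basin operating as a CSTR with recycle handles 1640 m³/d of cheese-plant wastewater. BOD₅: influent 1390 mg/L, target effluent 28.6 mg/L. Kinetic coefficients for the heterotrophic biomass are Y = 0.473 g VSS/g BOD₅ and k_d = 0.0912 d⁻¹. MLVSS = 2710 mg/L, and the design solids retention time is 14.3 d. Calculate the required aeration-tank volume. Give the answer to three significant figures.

V ≈ 2420 m³

Steady-state biomass mass balance: V·X·(1 + k_d·θ_c) = Y·Q·(S₀ − S)·θ_c, so V = 0.473 × 1640 × (1390 − 28.6) × 14.3 / [2710 × (1 + 0.0912 × 14.3)] = 1.51×10^7 / 6244 = 2418 m³.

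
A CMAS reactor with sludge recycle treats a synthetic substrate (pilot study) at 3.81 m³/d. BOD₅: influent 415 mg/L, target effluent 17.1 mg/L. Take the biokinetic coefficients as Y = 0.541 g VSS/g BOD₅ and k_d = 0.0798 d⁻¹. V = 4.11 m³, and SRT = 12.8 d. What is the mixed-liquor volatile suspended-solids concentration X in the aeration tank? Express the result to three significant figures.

From V·X·(1 + k_d·θ_c) = Y·Q·(S₀ − S)·θ_c: X = 0.541 × 3.81 × (415 − 17.1) × 12.8 / [4.11 × (1 + 0.0798 × 12.8)] = 1264 mg/L.

X ≈ 1260 mg/L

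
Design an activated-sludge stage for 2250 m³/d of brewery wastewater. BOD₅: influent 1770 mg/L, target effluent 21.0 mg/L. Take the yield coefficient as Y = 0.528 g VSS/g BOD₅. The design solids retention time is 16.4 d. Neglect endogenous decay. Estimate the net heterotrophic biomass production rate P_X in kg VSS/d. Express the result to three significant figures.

Since k_d ≈ 0, Y_obs = Y = 0.528 g VSS/g BOD₅.
ΔS = 1770 − 21.0 = 1749 mg/L, so the substrate removal rate is 2250 × 1749/1000 = 3935 kg BOD₅/d.
P_X = Y_obs · Q(S₀ − S) = 0.5280 × 3935 = 2078 kg VSS/d.

P_X ≈ 2080 kg VSS/d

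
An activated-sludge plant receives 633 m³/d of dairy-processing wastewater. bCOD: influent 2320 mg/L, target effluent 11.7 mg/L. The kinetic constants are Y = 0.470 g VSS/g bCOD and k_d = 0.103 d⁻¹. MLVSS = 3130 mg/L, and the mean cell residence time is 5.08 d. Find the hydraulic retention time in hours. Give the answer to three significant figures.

Steady-state biomass mass balance: V·X·(1 + k_d·θ_c) = Y·Q·(S₀ − S)·θ_c, so V = 0.470 × 633 × (2320 − 11.7) × 5.08 / [3130 × (1 + 0.103 × 5.08)] = 3.49×10^6 / 4768 = 731.7 m³.
HRT = V/Q = 731.7 m³ / 633 m³·d⁻¹ = 1.156 d × 24 = 27.74 h.

τ ≈ 27.7 h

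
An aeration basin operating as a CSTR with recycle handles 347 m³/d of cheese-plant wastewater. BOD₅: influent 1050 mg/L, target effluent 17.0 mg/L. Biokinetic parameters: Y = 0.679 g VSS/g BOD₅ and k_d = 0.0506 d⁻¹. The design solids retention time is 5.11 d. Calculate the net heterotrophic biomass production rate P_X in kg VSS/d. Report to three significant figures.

Observed yield with endogenous decay: Y_obs = Y / (1 + k_d·θ_c) = 0.679 / (1 + 0.0506 × 5.11) = 0.679 / 1.259 = 0.5395 g VSS/g BOD₅.
Substrate removed = Q·(S₀ − S) = 347 m³/d × (1050 − 17.0) g/m³ = 3.58×10^5 g/d = 358.5 kg/d.
P_X = Y_obs · Q(S₀ − S) = 0.5395 × 358.5 = 193.4 kg VSS/d.

P_X ≈ 193 kg VSS/d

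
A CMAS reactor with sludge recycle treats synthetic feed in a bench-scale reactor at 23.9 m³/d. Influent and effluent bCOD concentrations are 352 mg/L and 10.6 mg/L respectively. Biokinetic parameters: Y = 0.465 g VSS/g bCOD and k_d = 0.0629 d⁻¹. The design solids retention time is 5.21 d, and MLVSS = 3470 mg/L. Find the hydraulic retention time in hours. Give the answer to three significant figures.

Rearranging the biomass balance for a CMAS with decay, V = Y·Q·ΔS·θ_c / [X·(1+k_d θ_c)] = 0.465 × 23.9 × (352 − 10.6) × 5.21 / [3470 × (1 + 0.0629 × 5.21)] = 1.98×10^4 / 4607 = 4.291 m³.
τ = V/Q = 4.291/23.9 = 0.1795 d, or 4.309 h.

τ ≈ 4.31 h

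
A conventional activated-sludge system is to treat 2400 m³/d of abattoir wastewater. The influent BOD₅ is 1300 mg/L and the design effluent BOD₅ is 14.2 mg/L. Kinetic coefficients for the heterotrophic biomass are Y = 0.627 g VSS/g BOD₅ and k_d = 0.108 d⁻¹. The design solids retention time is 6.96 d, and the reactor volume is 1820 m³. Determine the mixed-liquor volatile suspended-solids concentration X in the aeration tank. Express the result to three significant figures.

From V·X·(1 + k_d·θ_c) = Y·Q·(S₀ − S)·θ_c: X = 0.627 × 2400 × (1300 − 14.2) × 6.96 / [1820 × (1 + 0.108 × 6.96)] = 4224 mg/L.

X ≈ 4220 mg/L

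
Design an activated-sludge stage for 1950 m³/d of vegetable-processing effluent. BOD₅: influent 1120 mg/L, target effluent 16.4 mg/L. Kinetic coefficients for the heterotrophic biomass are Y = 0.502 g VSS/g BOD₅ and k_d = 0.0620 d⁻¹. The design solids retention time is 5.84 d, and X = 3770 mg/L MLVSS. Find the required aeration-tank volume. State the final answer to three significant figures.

Steady-state biomass mass balance: V·X·(1 + k_d·θ_c) = Y·Q·(S₀ − S)·θ_c, so V = 0.502 × 1950 × (1120 − 16.4) × 5.84 / [3770 × (1 + 0.0620 × 5.84)] = 6.31×10^6 / 5135 = 1229 m³.

V ≈ 1230 m³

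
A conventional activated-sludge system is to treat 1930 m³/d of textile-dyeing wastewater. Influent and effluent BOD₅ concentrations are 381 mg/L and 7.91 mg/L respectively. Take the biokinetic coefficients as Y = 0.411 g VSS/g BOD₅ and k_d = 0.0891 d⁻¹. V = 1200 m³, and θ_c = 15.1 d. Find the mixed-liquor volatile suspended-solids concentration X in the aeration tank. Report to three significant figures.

X = Y·Q·ΔS·θ_c / [V·(1 + k_d θ_c)] = 0.411 × 1930 × (381 − 7.91) × 15.1 / [1200 × (1 + 0.0891 × 15.1)] = 1588 mg/L.

X ≈ 1590 mg/L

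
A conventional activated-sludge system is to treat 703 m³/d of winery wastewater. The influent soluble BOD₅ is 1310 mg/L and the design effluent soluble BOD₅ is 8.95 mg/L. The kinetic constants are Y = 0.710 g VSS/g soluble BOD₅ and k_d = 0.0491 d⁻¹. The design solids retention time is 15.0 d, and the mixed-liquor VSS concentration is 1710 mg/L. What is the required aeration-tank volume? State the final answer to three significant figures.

Rearranging the biomass balance for a CMAS with decay, V = Y·Q·ΔS·θ_c / [X·(1+k_d θ_c)] = 0.710 × 703 × (1310 − 8.95) × 15.0 / [1710 × (1 + 0.0491 × 15.0)] = 9.74×10^6 / 2969 = 3280 m³.

V ≈ 3280 m³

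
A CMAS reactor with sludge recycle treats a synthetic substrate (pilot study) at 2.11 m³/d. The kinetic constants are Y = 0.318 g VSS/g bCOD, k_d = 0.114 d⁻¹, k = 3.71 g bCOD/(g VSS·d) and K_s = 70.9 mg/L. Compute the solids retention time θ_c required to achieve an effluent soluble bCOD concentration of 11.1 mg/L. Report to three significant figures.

Specific growth rate at S = 11.1 mg/L: μ = YkS/(K_s+S) = 0.318·3.71·11.1/(70.9+11.1) = 0.1597 d⁻¹.
1/θ_c = 0.1597 − 0.114 = 0.04570 d⁻¹, so θ_c = 21.88 d.

θ_c ≈ 21.9 d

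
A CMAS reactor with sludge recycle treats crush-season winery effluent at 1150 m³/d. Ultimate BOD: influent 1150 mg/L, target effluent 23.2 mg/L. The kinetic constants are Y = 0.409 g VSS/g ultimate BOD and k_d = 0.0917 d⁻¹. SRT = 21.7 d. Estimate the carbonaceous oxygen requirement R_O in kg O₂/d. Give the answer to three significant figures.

Observed yield with endogenous decay: Y_obs = Y / (1 + k_d·θ_c) = 0.409 / (1 + 0.0917 × 21.7) = 0.409 / 2.990 = 0.1368 g VSS/g ultimate BOD.
ΔS = 1150 − 23.2 = 1127 mg/L, so the substrate removal rate is 1150 × 1127/1000 = 1296 kg ultimate BOD/d.
Net sludge production P_X = 0.1368 × 1296 = 177.3 kg VSS/d.
R_O = Q·(S₀ − S) − 1.42·P_X = 1296 − 1.42 × 177.3 = 1044 kg O₂/d.

R_O ≈ 1040 kg O₂/d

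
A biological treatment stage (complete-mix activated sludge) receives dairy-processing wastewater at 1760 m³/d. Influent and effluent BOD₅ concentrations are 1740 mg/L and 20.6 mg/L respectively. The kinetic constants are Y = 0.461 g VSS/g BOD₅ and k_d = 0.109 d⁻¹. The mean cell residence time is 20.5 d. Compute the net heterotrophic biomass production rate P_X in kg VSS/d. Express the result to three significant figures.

P_X ≈ 431 kg VSS/d

The observed yield is Y_obs = Y/(1 + k_d·θ_c) = 0.461 / (1 + 0.109 × 20.5) = 0.461 / 3.235 = 0.1425 g VSS per g BOD₅ removed.
Q·(S₀ − S) = 1760 × (1740 − 20.6) × 10⁻³ = 3026 kg/d removed.
So the net sludge growth is P_X = 0.1425 × 3026 = 431.3 kg VSS/d.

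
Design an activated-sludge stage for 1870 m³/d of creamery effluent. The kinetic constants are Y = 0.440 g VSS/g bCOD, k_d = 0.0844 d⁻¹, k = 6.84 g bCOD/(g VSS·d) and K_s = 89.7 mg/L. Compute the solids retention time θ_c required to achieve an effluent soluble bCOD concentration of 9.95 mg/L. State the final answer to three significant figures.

θ_c ≈ 4.63 d

From 1/θ_c = Y·k·S/(K_s + S) − k_d: Y·k·S/(K_s+S) = 0.440 × 6.84 × 9.95 / (89.7 + 9.95) = 0.3005 d⁻¹.
θ_c = 1/(μ − k_d) = 1/(0.3005 − 0.0844) = 1/0.2161 = 4.627 d.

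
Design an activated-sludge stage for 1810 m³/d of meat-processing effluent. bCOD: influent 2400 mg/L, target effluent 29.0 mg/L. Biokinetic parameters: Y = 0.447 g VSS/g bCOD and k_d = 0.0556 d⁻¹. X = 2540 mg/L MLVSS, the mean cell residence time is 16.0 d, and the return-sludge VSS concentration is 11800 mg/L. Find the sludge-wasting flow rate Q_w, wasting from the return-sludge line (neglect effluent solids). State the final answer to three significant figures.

Rearranging the biomass balance for a CMAS with decay, V = Y·Q·ΔS·θ_c / [X·(1+k_d θ_c)] = 0.447 × 1810 × (2400 − 29.0) × 16.0 / [2540 × (1 + 0.0556 × 16.0)] = 3.07×10^7 / 4800 = 6395 m³.
θ_c = V·X/(Q_w·X_r) when wasting from the recycle, so Q_w = V·X/(θ_c·X_r) = 6395 × 2540 / (16.0 × 11800) = 86.03 m³/d.

Q_w ≈ 86.0 m³/d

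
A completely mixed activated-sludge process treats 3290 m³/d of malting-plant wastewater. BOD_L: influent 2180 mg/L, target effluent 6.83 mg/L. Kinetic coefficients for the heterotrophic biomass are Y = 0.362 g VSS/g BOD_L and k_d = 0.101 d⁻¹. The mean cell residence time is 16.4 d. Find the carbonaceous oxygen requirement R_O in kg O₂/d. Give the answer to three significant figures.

Correct the yield for decay: Y_obs = Y/(1 + k_d θ_c) = 0.362 / (1 + 0.101 × 16.4) = 0.362 / 2.656 = 0.1363.
ΔS = 2180 − 6.83 = 2173 mg/L, so the substrate removal rate is 3290 × 2173/1000 = 7150 kg BOD_L/d.
P_X = Y_obs·Q·(S₀ − S) = 0.1363 × 7150 = 974.3 kg VSS/d.
R_O = Q·(S₀ − S) − 1.42·P_X = 7150 − 1.42 × 974.3 = 5766 kg O₂/d.

R_O ≈ 5770 kg O₂/d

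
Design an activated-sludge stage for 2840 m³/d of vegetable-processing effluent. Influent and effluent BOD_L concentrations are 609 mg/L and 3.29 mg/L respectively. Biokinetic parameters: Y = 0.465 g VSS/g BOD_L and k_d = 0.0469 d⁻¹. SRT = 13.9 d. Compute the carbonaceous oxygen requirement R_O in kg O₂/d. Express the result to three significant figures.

Observed yield with endogenous decay: Y_obs = Y / (1 + k_d·θ_c) = 0.465 / (1 + 0.0469 × 13.9) = 0.465 / 1.652 = 0.2815 g VSS/g BOD_L.
Substrate removed = Q·(S₀ − S) = 2840 m³/d × (609 − 3.29) g/m³ = 1.72×10^6 g/d = 1720 kg/d.
P_X = Y_obs·Q·(S₀ − S) = 0.2815 × 1720 = 484.2 kg VSS/d.
Carbonaceous O₂ demand = substrate oxidised − cell-mass equivalent = 1720 − 1.42 × 484.2 = 1033 kg O₂/d.

R_O ≈ 1030 kg O₂/d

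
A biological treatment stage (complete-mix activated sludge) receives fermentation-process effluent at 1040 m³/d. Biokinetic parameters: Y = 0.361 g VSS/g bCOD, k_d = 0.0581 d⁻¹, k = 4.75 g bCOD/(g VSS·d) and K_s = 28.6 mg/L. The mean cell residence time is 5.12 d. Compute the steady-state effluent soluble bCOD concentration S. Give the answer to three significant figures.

Effluent substrate depends only on kinetics and SRT: S = K_s(1 + k_d θ_c) / [θ_c(Yk − k_d) − 1] = 28.6 × (1 + 0.0581 × 5.12) / [5.12 × (0.361 × 4.75 − 0.0581) − 1] = 37.11 / 7.482 = 4.960 mg/L.

S ≈ 4.96 mg/L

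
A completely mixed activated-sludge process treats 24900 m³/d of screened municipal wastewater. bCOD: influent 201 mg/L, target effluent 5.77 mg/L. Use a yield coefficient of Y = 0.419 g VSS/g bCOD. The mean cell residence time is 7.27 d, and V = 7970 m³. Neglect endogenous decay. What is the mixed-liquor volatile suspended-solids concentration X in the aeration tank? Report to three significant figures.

X ≈ 1860 mg/L

X = Y·Q·ΔS·θ_c / V = 0.419 × 24900 × (201 − 5.77) × 7.27 / 7970 = 1858 mg/L.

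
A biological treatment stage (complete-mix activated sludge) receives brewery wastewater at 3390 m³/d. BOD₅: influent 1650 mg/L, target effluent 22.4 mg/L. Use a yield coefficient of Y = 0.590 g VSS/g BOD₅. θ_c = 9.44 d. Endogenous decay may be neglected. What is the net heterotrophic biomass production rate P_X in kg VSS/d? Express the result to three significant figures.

No decay correction is needed, so Y_obs = Y = 0.590.
ΔS = 1650 − 22.4 = 1628 mg/L, so the substrate removal rate is 3390 × 1628/1000 = 5518 kg BOD₅/d.
Net biomass production P_X = Y_obs × Q·(S₀ − S) = 0.5900 × 5518 = 3255 kg VSS/d.

P_X ≈ 3260 kg VSS/d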